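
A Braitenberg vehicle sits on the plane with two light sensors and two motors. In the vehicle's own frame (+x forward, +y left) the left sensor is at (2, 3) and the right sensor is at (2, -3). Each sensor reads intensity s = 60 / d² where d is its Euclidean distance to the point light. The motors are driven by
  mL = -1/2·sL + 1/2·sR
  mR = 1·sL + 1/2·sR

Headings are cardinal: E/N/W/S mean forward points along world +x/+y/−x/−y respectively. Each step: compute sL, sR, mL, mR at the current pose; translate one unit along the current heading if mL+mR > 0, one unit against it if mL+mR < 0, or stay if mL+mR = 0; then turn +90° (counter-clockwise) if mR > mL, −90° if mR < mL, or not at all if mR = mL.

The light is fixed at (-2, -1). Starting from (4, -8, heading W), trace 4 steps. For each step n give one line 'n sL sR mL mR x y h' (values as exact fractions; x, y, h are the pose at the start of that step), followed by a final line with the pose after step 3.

n=0: pose=(4,-8,W); sL=15/29, sR=15/8; mL=315/464, mR=675/464; mL+mR=495/232 → advance +1; mR−mL=45/58 → turn +1·90°
n=1: pose=(3,-8,S); sL=12/29, sR=12/17; mL=72/493, mR=378/493; mL+mR=450/493 → advance +1; mR−mL=18/29 → turn +1·90°
n=2: pose=(3,-9,E); sL=30/37, sR=6/17; mL=-144/629, mR=621/629; mL+mR=477/629 → advance +1; mR−mL=45/37 → turn +1·90°
n=3: pose=(4,-9,N); sL=4/3, sR=20/39; mL=-16/39, mR=62/39; mL+mR=46/39 → advance +1; mR−mL=2 → turn +1·90°

0 15/29 15/8 315/464 675/464 4 -8 W
1 12/29 12/17 72/493 378/493 3 -8 S
2 30/37 6/17 -144/629 621/629 3 -9 E
3 4/3 20/39 -16/39 62/39 4 -9 N
final 4 -8 W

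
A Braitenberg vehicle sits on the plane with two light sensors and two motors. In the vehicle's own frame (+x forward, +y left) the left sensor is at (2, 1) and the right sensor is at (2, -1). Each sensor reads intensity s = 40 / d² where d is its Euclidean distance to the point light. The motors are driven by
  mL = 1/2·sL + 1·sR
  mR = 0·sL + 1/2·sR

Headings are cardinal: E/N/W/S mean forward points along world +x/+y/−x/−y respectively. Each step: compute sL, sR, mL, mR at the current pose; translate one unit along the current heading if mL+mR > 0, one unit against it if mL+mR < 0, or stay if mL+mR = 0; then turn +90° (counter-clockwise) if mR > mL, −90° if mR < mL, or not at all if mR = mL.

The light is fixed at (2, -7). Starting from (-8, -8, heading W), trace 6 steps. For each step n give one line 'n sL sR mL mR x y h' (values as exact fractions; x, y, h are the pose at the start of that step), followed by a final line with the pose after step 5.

n=0: pose=(-8,-8,W); sL=10/37, sR=5/18; mL=275/666, mR=5/36; mL+mR=245/444 → advance +1; mR−mL=-365/1332 → turn -1·90°
n=1: pose=(-9,-8,N); sL=8/29, sR=40/101; mL=1564/2929, mR=20/101; mL+mR=2144/2929 → advance +1; mR−mL=-984/2929 → turn -1·90°
n=2: pose=(-9,-7,E); sL=20/41, sR=20/41; mL=30/41, mR=10/41; mL+mR=40/41 → advance +1; mR−mL=-20/41 → turn -1·90°
n=3: pose=(-8,-7,S); sL=8/17, sR=8/25; mL=236/425, mR=4/25; mL+mR=304/425 → advance +1; mR−mL=-168/425 → turn -1·90°
n=4: pose=(-8,-8,W); sL=10/37, sR=5/18; mL=275/666, mR=5/36; mL+mR=245/444 → advance +1; mR−mL=-365/1332 → turn -1·90°
n=5: pose=(-9,-8,N); sL=8/29, sR=40/101; mL=1564/2929, mR=20/101; mL+mR=2144/2929 → advance +1; mR−mL=-984/2929 → turn -1·90°

0 10/37 5/18 275/666 5/36 -8 -8 W
1 8/29 40/101 1564/2929 20/101 -9 -8 N
2 20/41 20/41 30/41 10/41 -9 -7 E
3 8/17 8/25 236/425 4/25 -8 -7 S
4 10/37 5/18 275/666 5/36 -8 -8 W
5 8/29 40/101 1564/2929 20/101 -9 -8 N
final -9 -7 E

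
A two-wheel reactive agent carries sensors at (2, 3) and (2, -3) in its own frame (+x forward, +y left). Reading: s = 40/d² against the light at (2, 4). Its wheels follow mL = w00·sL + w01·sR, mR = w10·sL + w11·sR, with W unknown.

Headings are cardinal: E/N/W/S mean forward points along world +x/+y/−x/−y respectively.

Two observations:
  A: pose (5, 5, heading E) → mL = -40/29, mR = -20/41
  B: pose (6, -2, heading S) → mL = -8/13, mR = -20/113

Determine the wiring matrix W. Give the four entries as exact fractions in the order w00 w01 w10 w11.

0 -1 -1/2 0

obs A: pose=(5,5,E) → sL=40/41, sR=40/29, mL=-40/29, mR=-20/41
obs B: pose=(6,-2,S) → sL=40/113, sR=8/13, mL=-8/13, mR=-20/113
sensor matrix S = [[40/41, 40/29], [40/113, 8/13]]; det S = 195840/1746641
solve [mL_A; mL_B] = S·[w00; w01] and [mR_A; mR_B] = S·[w10; w11]:
  w00 = 0, w01 = -1, w10 = -1/2, w11 = 0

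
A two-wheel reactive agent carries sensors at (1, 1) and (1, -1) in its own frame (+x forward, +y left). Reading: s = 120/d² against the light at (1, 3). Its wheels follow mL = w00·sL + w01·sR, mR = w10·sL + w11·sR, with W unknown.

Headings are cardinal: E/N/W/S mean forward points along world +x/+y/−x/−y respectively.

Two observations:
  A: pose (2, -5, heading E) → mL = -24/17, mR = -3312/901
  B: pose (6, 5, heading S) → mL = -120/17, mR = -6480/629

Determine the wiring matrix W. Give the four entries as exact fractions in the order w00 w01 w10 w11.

obs A: pose=(2,-5,E) → sL=120/53, sR=24/17, mL=-24/17, mR=-3312/901
obs B: pose=(6,5,S) → sL=120/37, sR=120/17, mL=-120/17, mR=-6480/629
sensor matrix S = [[120/53, 24/17], [120/37, 120/17]]; det S = 380160/33337
solve [mL_A; mL_B] = S·[w00; w01] and [mR_A; mR_B] = S·[w10; w11]:
  w00 = 0, w01 = -1, w10 = -1, w11 = -1

0 -1 -1 -1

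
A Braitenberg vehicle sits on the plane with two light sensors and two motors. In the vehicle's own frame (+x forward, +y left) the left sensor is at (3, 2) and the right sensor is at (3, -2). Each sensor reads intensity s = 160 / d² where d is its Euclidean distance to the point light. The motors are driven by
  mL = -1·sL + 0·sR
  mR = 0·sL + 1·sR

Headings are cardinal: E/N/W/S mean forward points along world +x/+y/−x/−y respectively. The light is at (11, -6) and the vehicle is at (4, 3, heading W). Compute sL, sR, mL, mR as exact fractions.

left sensor world pos  = (1, 1); dL² = 149
right sensor world pos = (1, 5); dR² = 221
sL = 160/149 = 160/149
sR = 160/221 = 160/221
mL = -1·sL + 0·sR = -160/149
mR = 0·sL + 1·sR = 160/221

160/149 160/221 -160/149 160/221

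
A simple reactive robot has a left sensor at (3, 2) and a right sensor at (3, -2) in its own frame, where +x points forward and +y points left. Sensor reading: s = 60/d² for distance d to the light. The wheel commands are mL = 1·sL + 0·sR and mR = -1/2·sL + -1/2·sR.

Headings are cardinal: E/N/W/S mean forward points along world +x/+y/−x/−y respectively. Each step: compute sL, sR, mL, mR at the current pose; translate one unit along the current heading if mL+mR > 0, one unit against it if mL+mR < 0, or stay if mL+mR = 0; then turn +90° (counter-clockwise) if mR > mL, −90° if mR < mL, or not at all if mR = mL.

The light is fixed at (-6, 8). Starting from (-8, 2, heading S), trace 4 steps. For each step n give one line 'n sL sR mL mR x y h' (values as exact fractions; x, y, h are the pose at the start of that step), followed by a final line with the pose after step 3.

0 20/27 60/97 20/27 -1780/2619 -8 2 S
1 30/53 6/5 30/53 -234/265 -8 1 W
2 12/5 60/17 12/5 -252/85 -7 1 N
3 3/2 15/26 3/2 -27/26 -7 0 E
final -6 0 S

n=0: pose=(-8,2,S); sL=20/27, sR=60/97; mL=20/27, mR=-1780/2619; mL+mR=160/2619 → advance +1; mR−mL=-1240/873 → turn -1·90°
n=1: pose=(-8,1,W); sL=30/53, sR=6/5; mL=30/53, mR=-234/265; mL+mR=-84/265 → advance -1; mR−mL=-384/265 → turn -1·90°
n=2: pose=(-7,1,N); sL=12/5, sR=60/17; mL=12/5, mR=-252/85; mL+mR=-48/85 → advance -1; mR−mL=-456/85 → turn -1·90°
n=3: pose=(-7,0,E); sL=3/2, sR=15/26; mL=3/2, mR=-27/26; mL+mR=6/13 → advance +1; mR−mL=-33/13 → turn -1·90°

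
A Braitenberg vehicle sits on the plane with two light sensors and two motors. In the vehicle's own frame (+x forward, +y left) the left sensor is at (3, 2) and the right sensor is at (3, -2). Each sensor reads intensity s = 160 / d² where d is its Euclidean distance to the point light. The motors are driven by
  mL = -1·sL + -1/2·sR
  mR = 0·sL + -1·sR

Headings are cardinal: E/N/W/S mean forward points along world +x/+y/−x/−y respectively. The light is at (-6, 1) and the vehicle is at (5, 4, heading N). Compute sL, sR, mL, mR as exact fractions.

160/117 32/41 -8432/4797 -32/41

left sensor world pos  = (3, 7); dL² = 117
right sensor world pos = (7, 7); dR² = 205
sL = 160/117 = 160/117
sR = 160/205 = 32/41
mL = -1·sL + -1/2·sR = -8432/4797
mR = 0·sL + -1·sR = -32/41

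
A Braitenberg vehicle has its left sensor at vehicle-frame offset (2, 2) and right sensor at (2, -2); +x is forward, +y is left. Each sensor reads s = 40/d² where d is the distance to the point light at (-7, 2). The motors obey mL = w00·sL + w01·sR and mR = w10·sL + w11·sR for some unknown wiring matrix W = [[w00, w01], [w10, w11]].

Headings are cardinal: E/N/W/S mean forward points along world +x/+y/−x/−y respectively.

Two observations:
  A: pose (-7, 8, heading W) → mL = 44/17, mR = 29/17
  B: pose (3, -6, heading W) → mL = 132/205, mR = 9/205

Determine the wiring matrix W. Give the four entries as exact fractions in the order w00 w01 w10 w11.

obs A: pose=(-7,8,W) → sL=2, sR=10/17, mL=44/17, mR=29/17
obs B: pose=(3,-6,W) → sL=10/41, sR=2/5, mL=132/205, mR=9/205
sensor matrix S = [[2, 10/17], [10/41, 2/5]]; det S = 2288/3485
solve [mL_A; mL_B] = S·[w00; w01] and [mR_A; mR_B] = S·[w10; w11]:
  w00 = 1, w01 = 1, w10 = 1, w11 = -1/2

1 1 1 -1/2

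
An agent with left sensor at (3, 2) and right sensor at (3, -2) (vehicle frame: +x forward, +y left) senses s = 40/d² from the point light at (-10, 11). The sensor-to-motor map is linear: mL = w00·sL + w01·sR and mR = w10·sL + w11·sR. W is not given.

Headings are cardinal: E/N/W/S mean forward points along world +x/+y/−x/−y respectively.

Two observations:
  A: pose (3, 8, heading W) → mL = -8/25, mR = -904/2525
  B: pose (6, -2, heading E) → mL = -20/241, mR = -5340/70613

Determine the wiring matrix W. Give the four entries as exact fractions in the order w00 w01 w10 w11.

obs A: pose=(3,8,W) → sL=8/25, sR=40/101, mL=-8/25, mR=-904/2525
obs B: pose=(6,-2,E) → sL=20/241, sR=20/293, mL=-20/241, mR=-5340/70613
sensor matrix S = [[8/25, 40/101], [20/241, 20/293]]; det S = -393088/35659565
solve [mL_A; mL_B] = S·[w00; w01] and [mR_A; mR_B] = S·[w10; w11]:
  w00 = -1, w01 = 0, w10 = -1/2, w11 = -1/2

-1 0 -1/2 -1/2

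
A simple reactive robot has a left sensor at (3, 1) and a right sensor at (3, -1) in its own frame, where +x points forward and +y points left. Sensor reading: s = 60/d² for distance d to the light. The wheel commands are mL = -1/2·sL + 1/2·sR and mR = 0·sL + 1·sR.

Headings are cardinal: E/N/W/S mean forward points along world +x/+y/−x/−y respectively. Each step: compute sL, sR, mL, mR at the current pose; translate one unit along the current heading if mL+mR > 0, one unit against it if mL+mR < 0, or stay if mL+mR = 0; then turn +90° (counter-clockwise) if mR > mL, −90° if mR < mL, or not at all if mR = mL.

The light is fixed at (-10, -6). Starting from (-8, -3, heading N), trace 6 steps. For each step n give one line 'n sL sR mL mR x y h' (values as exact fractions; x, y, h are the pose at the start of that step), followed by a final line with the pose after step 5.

0 60/37 4/3 -16/111 4/3 -8 -3 N
1 6 30/13 -24/13 30/13 -8 -2 W
2 12 60 24 60 -9 -2 S
3 15/8 3 9/16 3 -9 -3 E
4 60/37 4/3 -16/111 4/3 -8 -3 N
5 6 30/13 -24/13 30/13 -8 -2 W
final -9 -2 S

n=0: pose=(-8,-3,N); sL=60/37, sR=4/3; mL=-16/111, mR=4/3; mL+mR=44/37 → advance +1; mR−mL=164/111 → turn +1·90°
n=1: pose=(-8,-2,W); sL=6, sR=30/13; mL=-24/13, mR=30/13; mL+mR=6/13 → advance +1; mR−mL=54/13 → turn +1·90°
n=2: pose=(-9,-2,S); sL=12, sR=60; mL=24, mR=60; mL+mR=84 → advance +1; mR−mL=36 → turn +1·90°
n=3: pose=(-9,-3,E); sL=15/8, sR=3; mL=9/16, mR=3; mL+mR=57/16 → advance +1; mR−mL=39/16 → turn +1·90°
n=4: pose=(-8,-3,N); sL=60/37, sR=4/3; mL=-16/111, mR=4/3; mL+mR=44/37 → advance +1; mR−mL=164/111 → turn +1·90°
n=5: pose=(-8,-2,W); sL=6, sR=30/13; mL=-24/13, mR=30/13; mL+mR=6/13 → advance +1; mR−mL=54/13 → turn +1·90°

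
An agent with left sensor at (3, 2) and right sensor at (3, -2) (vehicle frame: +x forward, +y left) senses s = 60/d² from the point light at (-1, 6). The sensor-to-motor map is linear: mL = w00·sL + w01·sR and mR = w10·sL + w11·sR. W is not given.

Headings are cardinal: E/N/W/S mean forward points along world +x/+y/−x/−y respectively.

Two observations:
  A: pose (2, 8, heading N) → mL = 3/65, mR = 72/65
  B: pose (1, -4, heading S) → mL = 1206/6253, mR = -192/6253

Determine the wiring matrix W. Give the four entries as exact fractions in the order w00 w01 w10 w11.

-1/2 1 1 -1

obs A: pose=(2,8,N) → sL=30/13, sR=6/5, mL=3/65, mR=72/65
obs B: pose=(1,-4,S) → sL=12/37, sR=60/169, mL=1206/6253, mR=-192/6253
sensor matrix S = [[30/13, 6/5], [12/37, 60/169]]; det S = 174816/406445
solve [mL_A; mL_B] = S·[w00; w01] and [mR_A; mR_B] = S·[w10; w11]:
  w00 = -1/2, w01 = 1, w10 = 1, w11 = -1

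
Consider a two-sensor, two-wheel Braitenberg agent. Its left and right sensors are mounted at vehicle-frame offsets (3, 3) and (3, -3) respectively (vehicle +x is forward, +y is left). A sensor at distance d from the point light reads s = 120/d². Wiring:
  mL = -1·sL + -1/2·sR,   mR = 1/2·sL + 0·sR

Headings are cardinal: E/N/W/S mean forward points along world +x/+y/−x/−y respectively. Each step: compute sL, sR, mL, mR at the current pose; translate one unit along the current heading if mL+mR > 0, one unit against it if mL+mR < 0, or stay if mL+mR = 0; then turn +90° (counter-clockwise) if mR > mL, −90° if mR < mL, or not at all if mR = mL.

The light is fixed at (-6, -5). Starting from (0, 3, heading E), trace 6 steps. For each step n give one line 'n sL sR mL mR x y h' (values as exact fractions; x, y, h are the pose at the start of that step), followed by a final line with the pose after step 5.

0 60/101 60/53 -6210/5353 30/101 0 3 E
1 24/25 24/37 -1188/925 12/25 -1 3 N
2 6 15/13 -171/26 3 -1 2 W
3 120/97 24/5 -1764/485 60/97 0 2 S
4 60/101 60/53 -6210/5353 30/101 0 3 E
5 24/25 24/37 -1188/925 12/25 -1 3 N
final -1 2 W

n=0: pose=(0,3,E); sL=60/101, sR=60/53; mL=-6210/5353, mR=30/101; mL+mR=-4620/5353 → advance -1; mR−mL=7800/5353 → turn +1·90°
n=1: pose=(-1,3,N); sL=24/25, sR=24/37; mL=-1188/925, mR=12/25; mL+mR=-744/925 → advance -1; mR−mL=1632/925 → turn +1·90°
n=2: pose=(-1,2,W); sL=6, sR=15/13; mL=-171/26, mR=3; mL+mR=-93/26 → advance -1; mR−mL=249/26 → turn +1·90°
n=3: pose=(0,2,S); sL=120/97, sR=24/5; mL=-1764/485, mR=60/97; mL+mR=-1464/485 → advance -1; mR−mL=2064/485 → turn +1·90°
n=4: pose=(0,3,E); sL=60/101, sR=60/53; mL=-6210/5353, mR=30/101; mL+mR=-4620/5353 → advance -1; mR−mL=7800/5353 → turn +1·90°
n=5: pose=(-1,3,N); sL=24/25, sR=24/37; mL=-1188/925, mR=12/25; mL+mR=-744/925 → advance -1; mR−mL=1632/925 → turn +1·90°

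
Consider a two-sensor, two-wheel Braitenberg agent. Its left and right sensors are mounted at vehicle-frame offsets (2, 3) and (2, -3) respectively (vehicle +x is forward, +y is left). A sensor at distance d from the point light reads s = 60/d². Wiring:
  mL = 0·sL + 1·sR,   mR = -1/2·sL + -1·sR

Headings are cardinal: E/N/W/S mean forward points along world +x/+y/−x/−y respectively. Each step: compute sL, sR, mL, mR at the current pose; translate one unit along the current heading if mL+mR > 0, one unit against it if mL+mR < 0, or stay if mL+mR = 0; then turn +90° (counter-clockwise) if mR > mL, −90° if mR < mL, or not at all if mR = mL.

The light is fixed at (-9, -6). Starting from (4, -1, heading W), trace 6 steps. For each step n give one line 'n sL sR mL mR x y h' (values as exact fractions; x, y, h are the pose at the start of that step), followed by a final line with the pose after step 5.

0 12/25 12/37 12/37 -522/925 4 -1 W
1 6/17 30/169 30/169 -1017/2873 5 -1 N
2 12/61 60/257 60/257 -5202/15677 5 -2 E
3 3/13 15/26 15/26 -9/13 4 -2 S
4 12/25 12/37 12/37 -522/925 4 -1 W
5 6/17 30/169 30/169 -1017/2873 5 -1 N
final 5 -2 E

n=0: pose=(4,-1,W); sL=12/25, sR=12/37; mL=12/37, mR=-522/925; mL+mR=-6/25 → advance -1; mR−mL=-822/925 → turn -1·90°
n=1: pose=(5,-1,N); sL=6/17, sR=30/169; mL=30/169, mR=-1017/2873; mL+mR=-3/17 → advance -1; mR−mL=-1527/2873 → turn -1·90°
n=2: pose=(5,-2,E); sL=12/61, sR=60/257; mL=60/257, mR=-5202/15677; mL+mR=-6/61 → advance -1; mR−mL=-8862/15677 → turn -1·90°
n=3: pose=(4,-2,S); sL=3/13, sR=15/26; mL=15/26, mR=-9/13; mL+mR=-3/26 → advance -1; mR−mL=-33/26 → turn -1·90°
n=4: pose=(4,-1,W); sL=12/25, sR=12/37; mL=12/37, mR=-522/925; mL+mR=-6/25 → advance -1; mR−mL=-822/925 → turn -1·90°
n=5: pose=(5,-1,N); sL=6/17, sR=30/169; mL=30/169, mR=-1017/2873; mL+mR=-3/17 → advance -1; mR−mL=-1527/2873 → turn -1·90°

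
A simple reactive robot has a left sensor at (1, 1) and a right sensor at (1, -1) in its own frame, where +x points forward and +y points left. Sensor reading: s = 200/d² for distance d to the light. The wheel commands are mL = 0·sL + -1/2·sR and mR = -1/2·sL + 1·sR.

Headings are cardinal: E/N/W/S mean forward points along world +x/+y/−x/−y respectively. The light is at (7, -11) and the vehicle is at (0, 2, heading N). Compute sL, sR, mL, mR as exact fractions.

left sensor world pos  = (-1, 3); dL² = 260
right sensor world pos = (1, 3); dR² = 232
sL = 200/260 = 10/13
sR = 200/232 = 25/29
mL = 0·sL + -1/2·sR = -25/58
mR = -1/2·sL + 1·sR = 180/377

10/13 25/29 -25/58 180/377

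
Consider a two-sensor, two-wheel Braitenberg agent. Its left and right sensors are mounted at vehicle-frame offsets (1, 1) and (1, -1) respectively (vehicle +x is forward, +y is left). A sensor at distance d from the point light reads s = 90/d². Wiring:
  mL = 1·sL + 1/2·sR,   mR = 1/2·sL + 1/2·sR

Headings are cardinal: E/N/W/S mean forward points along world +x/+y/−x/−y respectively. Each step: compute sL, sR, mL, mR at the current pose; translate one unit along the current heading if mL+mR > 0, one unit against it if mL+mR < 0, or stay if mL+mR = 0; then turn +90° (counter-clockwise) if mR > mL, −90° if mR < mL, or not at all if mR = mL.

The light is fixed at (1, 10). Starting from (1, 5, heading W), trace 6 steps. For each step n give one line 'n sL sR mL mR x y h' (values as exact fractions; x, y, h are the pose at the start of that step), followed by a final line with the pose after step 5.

n=0: pose=(1,5,W); sL=90/37, sR=90/17; mL=3195/629, mR=2430/629; mL+mR=5625/629 → advance +1; mR−mL=-45/37 → turn -1·90°
n=1: pose=(0,5,N); sL=9/2, sR=45/8; mL=117/16, mR=81/16; mL+mR=99/8 → advance +1; mR−mL=-9/4 → turn -1·90°
n=2: pose=(0,6,E); sL=10, sR=18/5; mL=59/5, mR=34/5; mL+mR=93/5 → advance +1; mR−mL=-5 → turn -1·90°
n=3: pose=(1,6,S); sL=45/13, sR=45/13; mL=135/26, mR=45/13; mL+mR=225/26 → advance +1; mR−mL=-45/26 → turn -1·90°
n=4: pose=(1,5,W); sL=90/37, sR=90/17; mL=3195/629, mR=2430/629; mL+mR=5625/629 → advance +1; mR−mL=-45/37 → turn -1·90°
n=5: pose=(0,5,N); sL=9/2, sR=45/8; mL=117/16, mR=81/16; mL+mR=99/8 → advance +1; mR−mL=-9/4 → turn -1·90°

0 90/37 90/17 3195/629 2430/629 1 5 W
1 9/2 45/8 117/16 81/16 0 5 N
2 10 18/5 59/5 34/5 0 6 E
3 45/13 45/13 135/26 45/13 1 6 S
4 90/37 90/17 3195/629 2430/629 1 5 W
5 9/2 45/8 117/16 81/16 0 5 N
final 0 6 E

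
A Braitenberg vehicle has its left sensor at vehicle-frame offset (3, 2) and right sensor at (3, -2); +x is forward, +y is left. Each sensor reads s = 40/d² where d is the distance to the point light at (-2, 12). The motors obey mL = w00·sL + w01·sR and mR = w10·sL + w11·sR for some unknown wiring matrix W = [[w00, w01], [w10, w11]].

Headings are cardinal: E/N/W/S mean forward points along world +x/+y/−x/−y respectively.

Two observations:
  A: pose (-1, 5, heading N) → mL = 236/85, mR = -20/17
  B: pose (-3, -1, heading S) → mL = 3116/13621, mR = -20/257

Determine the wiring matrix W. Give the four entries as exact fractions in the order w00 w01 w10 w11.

obs A: pose=(-1,5,N) → sL=40/17, sR=8/5, mL=236/85, mR=-20/17
obs B: pose=(-3,-1,S) → sL=40/257, sR=8/53, mL=3116/13621, mR=-20/257
sensor matrix S = [[40/17, 8/5], [40/257, 8/53]]; det S = 24576/231557
solve [mL_A; mL_B] = S·[w00; w01] and [mR_A; mR_B] = S·[w10; w11]:
  w00 = 1/2, w01 = 1, w10 = -1/2, w11 = 0

1/2 1 -1/2 0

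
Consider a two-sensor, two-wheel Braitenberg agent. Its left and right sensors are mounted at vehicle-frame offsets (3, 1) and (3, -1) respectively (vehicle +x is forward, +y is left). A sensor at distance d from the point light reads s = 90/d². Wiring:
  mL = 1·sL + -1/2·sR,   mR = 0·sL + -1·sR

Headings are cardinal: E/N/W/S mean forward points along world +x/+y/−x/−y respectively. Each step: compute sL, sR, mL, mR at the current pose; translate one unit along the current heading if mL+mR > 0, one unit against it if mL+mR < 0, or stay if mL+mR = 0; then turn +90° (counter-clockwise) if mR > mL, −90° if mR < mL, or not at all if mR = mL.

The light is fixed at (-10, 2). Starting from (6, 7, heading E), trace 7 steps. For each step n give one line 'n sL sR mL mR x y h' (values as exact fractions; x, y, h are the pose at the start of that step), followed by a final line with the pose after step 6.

n=0: pose=(6,7,E); sL=90/397, sR=90/377; mL=16065/149669, mR=-90/377; mL+mR=-19665/149669 → advance -1; mR−mL=-51795/149669 → turn -1·90°
n=1: pose=(5,7,S); sL=9/26, sR=9/20; mL=63/520, mR=-9/20; mL+mR=-171/520 → advance -1; mR−mL=-297/520 → turn -1·90°
n=2: pose=(5,8,W); sL=90/169, sR=90/193; mL=9765/32617, mR=-90/193; mL+mR=-5445/32617 → advance -1; mR−mL=-24975/32617 → turn -1·90°
n=3: pose=(6,8,N); sL=5/17, sR=9/37; mL=217/1258, mR=-9/37; mL+mR=-89/1258 → advance -1; mR−mL=-523/1258 → turn -1·90°
n=4: pose=(6,7,E); sL=90/397, sR=90/377; mL=16065/149669, mR=-90/377; mL+mR=-19665/149669 → advance -1; mR−mL=-51795/149669 → turn -1·90°
n=5: pose=(5,7,S); sL=9/26, sR=9/20; mL=63/520, mR=-9/20; mL+mR=-171/520 → advance -1; mR−mL=-297/520 → turn -1·90°
n=6: pose=(5,8,W); sL=90/169, sR=90/193; mL=9765/32617, mR=-90/193; mL+mR=-5445/32617 → advance -1; mR−mL=-24975/32617 → turn -1·90°

0 90/397 90/377 16065/149669 -90/377 6 7 E
1 9/26 9/20 63/520 -9/20 5 7 S
2 90/169 90/193 9765/32617 -90/193 5 8 W
3 5/17 9/37 217/1258 -9/37 6 8 N
4 90/397 90/377 16065/149669 -90/377 6 7 E
5 9/26 9/20 63/520 -9/20 5 7 S
6 90/169 90/193 9765/32617 -90/193 5 8 W
final 6 8 N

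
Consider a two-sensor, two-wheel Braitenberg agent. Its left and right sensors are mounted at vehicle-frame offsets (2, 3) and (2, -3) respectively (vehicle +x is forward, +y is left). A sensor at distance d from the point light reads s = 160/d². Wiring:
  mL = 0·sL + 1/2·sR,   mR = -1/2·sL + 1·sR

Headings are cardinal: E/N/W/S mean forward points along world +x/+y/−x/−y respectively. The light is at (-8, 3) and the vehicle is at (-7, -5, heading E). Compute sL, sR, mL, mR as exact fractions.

80/17 16/13 8/13 -248/221

left sensor world pos  = (-5, -2); dL² = 34
right sensor world pos = (-5, -8); dR² = 130
sL = 160/34 = 80/17
sR = 160/130 = 16/13
mL = 0·sL + 1/2·sR = 8/13
mR = -1/2·sL + 1·sR = -248/221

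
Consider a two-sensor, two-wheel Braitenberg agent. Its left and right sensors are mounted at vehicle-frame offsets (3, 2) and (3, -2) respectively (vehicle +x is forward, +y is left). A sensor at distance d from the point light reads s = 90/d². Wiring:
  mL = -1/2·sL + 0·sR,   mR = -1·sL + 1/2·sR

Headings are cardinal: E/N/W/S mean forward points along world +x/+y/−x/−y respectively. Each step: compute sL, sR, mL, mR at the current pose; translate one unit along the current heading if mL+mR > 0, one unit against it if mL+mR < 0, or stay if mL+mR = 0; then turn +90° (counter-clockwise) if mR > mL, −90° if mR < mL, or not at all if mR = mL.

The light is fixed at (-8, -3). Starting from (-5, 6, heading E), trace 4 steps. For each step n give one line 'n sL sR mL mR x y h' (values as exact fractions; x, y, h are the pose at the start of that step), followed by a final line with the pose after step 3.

n=0: pose=(-5,6,E); sL=90/157, sR=18/17; mL=-45/157, mR=-117/2669; mL+mR=-882/2669 → advance -1; mR−mL=648/2669 → turn +1·90°
n=1: pose=(-6,6,N); sL=5/8, sR=9/16; mL=-5/16, mR=-11/32; mL+mR=-21/32 → advance -1; mR−mL=-1/32 → turn -1·90°
n=2: pose=(-6,5,E); sL=18/25, sR=90/61; mL=-9/25, mR=27/1525; mL+mR=-522/1525 → advance -1; mR−mL=576/1525 → turn +1·90°
n=3: pose=(-7,5,N); sL=45/61, sR=9/13; mL=-45/122, mR=-621/1586; mL+mR=-603/793 → advance -1; mR−mL=-18/793 → turn -1·90°

0 90/157 18/17 -45/157 -117/2669 -5 6 E
1 5/8 9/16 -5/16 -11/32 -6 6 N
2 18/25 90/61 -9/25 27/1525 -6 5 E
3 45/61 9/13 -45/122 -621/1586 -7 5 N
final -7 4 E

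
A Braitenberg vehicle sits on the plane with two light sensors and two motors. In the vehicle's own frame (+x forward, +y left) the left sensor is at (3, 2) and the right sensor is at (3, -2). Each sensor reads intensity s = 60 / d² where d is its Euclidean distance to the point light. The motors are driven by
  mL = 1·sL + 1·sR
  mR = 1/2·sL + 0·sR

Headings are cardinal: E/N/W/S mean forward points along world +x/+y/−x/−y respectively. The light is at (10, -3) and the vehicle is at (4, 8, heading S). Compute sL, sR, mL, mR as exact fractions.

left sensor world pos  = (6, 5); dL² = 80
right sensor world pos = (2, 5); dR² = 128
sL = 60/80 = 3/4
sR = 60/128 = 15/32
mL = 1·sL + 1·sR = 39/32
mR = 1/2·sL + 0·sR = 3/8

3/4 15/32 39/32 3/8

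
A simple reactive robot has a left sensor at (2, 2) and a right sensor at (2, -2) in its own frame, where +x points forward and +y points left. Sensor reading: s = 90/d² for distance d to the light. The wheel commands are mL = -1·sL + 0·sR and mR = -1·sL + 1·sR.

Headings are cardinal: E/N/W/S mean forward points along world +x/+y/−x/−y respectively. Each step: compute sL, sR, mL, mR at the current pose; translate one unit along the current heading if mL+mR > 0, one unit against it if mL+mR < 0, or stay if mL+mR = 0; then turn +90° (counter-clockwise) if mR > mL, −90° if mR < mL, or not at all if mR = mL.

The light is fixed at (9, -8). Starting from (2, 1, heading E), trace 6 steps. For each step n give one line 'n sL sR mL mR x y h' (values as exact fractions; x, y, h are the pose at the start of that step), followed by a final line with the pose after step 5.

n=0: pose=(2,1,E); sL=45/73, sR=45/37; mL=-45/73, mR=1620/2701; mL+mR=-45/2701 → advance -1; mR−mL=45/37 → turn +1·90°
n=1: pose=(1,1,N); sL=90/221, sR=90/157; mL=-90/221, mR=5760/34697; mL+mR=-8370/34697 → advance -1; mR−mL=90/157 → turn +1·90°
n=2: pose=(1,0,W); sL=45/68, sR=9/20; mL=-45/68, mR=-18/85; mL+mR=-297/340 → advance -1; mR−mL=9/20 → turn +1·90°
n=3: pose=(2,0,S); sL=90/61, sR=10/13; mL=-90/61, mR=-560/793; mL+mR=-1730/793 → advance -1; mR−mL=10/13 → turn +1·90°
n=4: pose=(2,1,E); sL=45/73, sR=45/37; mL=-45/73, mR=1620/2701; mL+mR=-45/2701 → advance -1; mR−mL=45/37 → turn +1·90°
n=5: pose=(1,1,N); sL=90/221, sR=90/157; mL=-90/221, mR=5760/34697; mL+mR=-8370/34697 → advance -1; mR−mL=90/157 → turn +1·90°

0 45/73 45/37 -45/73 1620/2701 2 1 E
1 90/221 90/157 -90/221 5760/34697 1 1 N
2 45/68 9/20 -45/68 -18/85 1 0 W
3 90/61 10/13 -90/61 -560/793 2 0 S
4 45/73 45/37 -45/73 1620/2701 2 1 E
5 90/221 90/157 -90/221 5760/34697 1 1 N
final 1 0 W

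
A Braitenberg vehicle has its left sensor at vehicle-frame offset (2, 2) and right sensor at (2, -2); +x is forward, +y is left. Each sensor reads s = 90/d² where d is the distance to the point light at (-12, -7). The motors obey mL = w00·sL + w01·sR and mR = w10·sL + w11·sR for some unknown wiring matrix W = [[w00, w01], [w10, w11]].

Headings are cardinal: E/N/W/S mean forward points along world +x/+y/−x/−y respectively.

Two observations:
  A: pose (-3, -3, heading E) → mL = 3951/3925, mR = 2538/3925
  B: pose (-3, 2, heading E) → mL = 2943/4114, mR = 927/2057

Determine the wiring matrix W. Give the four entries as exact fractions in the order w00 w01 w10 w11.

1/2 1 1/2 1/2

obs A: pose=(-3,-3,E) → sL=90/157, sR=18/25, mL=3951/3925, mR=2538/3925
obs B: pose=(-3,2,E) → sL=45/121, sR=9/17, mL=2943/4114, mR=927/2057
sensor matrix S = [[90/157, 18/25], [45/121, 9/17]]; det S = 57672/1614745
solve [mL_A; mL_B] = S·[w00; w01] and [mR_A; mR_B] = S·[w10; w11]:
  w00 = 1/2, w01 = 1, w10 = 1/2, w11 = 1/2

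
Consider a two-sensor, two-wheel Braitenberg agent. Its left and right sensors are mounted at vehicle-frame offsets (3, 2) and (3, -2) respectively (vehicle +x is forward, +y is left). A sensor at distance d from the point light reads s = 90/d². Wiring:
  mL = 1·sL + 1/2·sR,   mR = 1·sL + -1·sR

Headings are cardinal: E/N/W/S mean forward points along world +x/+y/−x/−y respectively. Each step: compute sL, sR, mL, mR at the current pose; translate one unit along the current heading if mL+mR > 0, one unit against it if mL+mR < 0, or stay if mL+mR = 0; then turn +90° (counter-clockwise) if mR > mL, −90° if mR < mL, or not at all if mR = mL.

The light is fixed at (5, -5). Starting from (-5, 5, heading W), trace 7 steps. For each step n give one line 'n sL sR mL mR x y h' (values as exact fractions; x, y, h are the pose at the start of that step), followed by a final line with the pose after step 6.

n=0: pose=(-5,5,W); sL=90/233, sR=90/313; mL=38655/72929, mR=7200/72929; mL+mR=45855/72929 → advance +1; mR−mL=-135/313 → turn -1·90°
n=1: pose=(-6,5,N); sL=45/169, sR=9/25; mL=3771/8450, mR=-396/4225; mL+mR=2979/8450 → advance +1; mR−mL=-27/50 → turn -1·90°
n=2: pose=(-6,6,E); sL=90/233, sR=18/29; mL=4707/6757, mR=-1584/6757; mL+mR=3123/6757 → advance +1; mR−mL=-27/29 → turn -1·90°
n=3: pose=(-5,6,S); sL=45/64, sR=45/104; mL=765/832, mR=225/832; mL+mR=495/416 → advance +1; mR−mL=-135/208 → turn -1·90°
n=4: pose=(-5,5,W); sL=90/233, sR=90/313; mL=38655/72929, mR=7200/72929; mL+mR=45855/72929 → advance +1; mR−mL=-135/313 → turn -1·90°
n=5: pose=(-6,5,N); sL=45/169, sR=9/25; mL=3771/8450, mR=-396/4225; mL+mR=2979/8450 → advance +1; mR−mL=-27/50 → turn -1·90°
n=6: pose=(-6,6,E); sL=90/233, sR=18/29; mL=4707/6757, mR=-1584/6757; mL+mR=3123/6757 → advance +1; mR−mL=-27/29 → turn -1·90°

0 90/233 90/313 38655/72929 7200/72929 -5 5 W
1 45/169 9/25 3771/8450 -396/4225 -6 5 N
2 90/233 18/29 4707/6757 -1584/6757 -6 6 E
3 45/64 45/104 765/832 225/832 -5 6 S
4 90/233 90/313 38655/72929 7200/72929 -5 5 W
5 45/169 9/25 3771/8450 -396/4225 -6 5 N
6 90/233 18/29 4707/6757 -1584/6757 -6 6 E
final -5 6 S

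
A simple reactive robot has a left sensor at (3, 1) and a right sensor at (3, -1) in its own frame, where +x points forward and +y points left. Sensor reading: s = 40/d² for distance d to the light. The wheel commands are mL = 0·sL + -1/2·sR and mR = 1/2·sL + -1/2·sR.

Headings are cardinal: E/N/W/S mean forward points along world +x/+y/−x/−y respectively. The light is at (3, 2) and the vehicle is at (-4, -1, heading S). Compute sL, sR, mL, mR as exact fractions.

left sensor world pos  = (-3, -4); dL² = 72
right sensor world pos = (-5, -4); dR² = 100
sL = 40/72 = 5/9
sR = 40/100 = 2/5
mL = 0·sL + -1/2·sR = -1/5
mR = 1/2·sL + -1/2·sR = 7/90

5/9 2/5 -1/5 7/90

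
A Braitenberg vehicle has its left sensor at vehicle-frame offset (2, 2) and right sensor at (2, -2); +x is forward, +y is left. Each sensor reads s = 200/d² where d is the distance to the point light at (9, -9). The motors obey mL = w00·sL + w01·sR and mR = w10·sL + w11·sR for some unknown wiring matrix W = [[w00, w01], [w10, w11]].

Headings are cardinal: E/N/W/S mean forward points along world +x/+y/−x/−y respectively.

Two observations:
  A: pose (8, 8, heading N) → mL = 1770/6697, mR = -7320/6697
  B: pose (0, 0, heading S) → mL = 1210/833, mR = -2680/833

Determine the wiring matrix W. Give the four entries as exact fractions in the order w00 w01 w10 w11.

obs A: pose=(8,8,N) → sL=20/37, sR=100/181, mL=1770/6697, mR=-7320/6697
obs B: pose=(0,0,S) → sL=100/49, sR=20/17, mL=1210/833, mR=-2680/833
sensor matrix S = [[20/37, 100/181], [100/49, 20/17]]; det S = -2742400/5578601
solve [mL_A; mL_B] = S·[w00; w01] and [mR_A; mR_B] = S·[w10; w11]:
  w00 = 1, w01 = -1/2, w10 = -1, w11 = -1

1 -1/2 -1 -1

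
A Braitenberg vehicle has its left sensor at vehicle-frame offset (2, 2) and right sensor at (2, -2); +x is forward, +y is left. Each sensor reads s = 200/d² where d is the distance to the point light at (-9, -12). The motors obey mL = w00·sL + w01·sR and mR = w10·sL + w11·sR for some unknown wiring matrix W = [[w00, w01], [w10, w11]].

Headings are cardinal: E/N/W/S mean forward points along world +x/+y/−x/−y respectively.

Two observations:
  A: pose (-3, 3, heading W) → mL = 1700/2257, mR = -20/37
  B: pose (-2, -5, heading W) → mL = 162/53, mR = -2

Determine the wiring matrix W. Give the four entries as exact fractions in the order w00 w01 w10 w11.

1 -1/2 -1/2 0

obs A: pose=(-3,3,W) → sL=40/37, sR=40/61, mL=1700/2257, mR=-20/37
obs B: pose=(-2,-5,W) → sL=4, sR=100/53, mL=162/53, mR=-2
sensor matrix S = [[40/37, 40/61], [4, 100/53]]; det S = -69760/119621
solve [mL_A; mL_B] = S·[w00; w01] and [mR_A; mR_B] = S·[w10; w11]:
  w00 = 1, w01 = -1/2, w10 = -1/2, w11 = 0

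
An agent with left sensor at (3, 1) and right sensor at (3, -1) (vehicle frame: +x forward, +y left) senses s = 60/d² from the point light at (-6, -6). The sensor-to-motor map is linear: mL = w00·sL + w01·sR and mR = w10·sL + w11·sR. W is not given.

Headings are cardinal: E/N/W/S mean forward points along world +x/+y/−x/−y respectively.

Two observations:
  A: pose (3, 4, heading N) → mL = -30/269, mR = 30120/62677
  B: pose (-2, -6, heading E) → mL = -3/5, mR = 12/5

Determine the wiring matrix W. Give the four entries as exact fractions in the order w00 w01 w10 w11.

0 -1/2 1 1

obs A: pose=(3,4,N) → sL=60/233, sR=60/269, mL=-30/269, mR=30120/62677
obs B: pose=(-2,-6,E) → sL=6/5, sR=6/5, mL=-3/5, mR=12/5
sensor matrix S = [[60/233, 60/269], [6/5, 6/5]]; det S = 2592/62677
solve [mL_A; mL_B] = S·[w00; w01] and [mR_A; mR_B] = S·[w10; w11]:
  w00 = 0, w01 = -1/2, w10 = 1, w11 = 1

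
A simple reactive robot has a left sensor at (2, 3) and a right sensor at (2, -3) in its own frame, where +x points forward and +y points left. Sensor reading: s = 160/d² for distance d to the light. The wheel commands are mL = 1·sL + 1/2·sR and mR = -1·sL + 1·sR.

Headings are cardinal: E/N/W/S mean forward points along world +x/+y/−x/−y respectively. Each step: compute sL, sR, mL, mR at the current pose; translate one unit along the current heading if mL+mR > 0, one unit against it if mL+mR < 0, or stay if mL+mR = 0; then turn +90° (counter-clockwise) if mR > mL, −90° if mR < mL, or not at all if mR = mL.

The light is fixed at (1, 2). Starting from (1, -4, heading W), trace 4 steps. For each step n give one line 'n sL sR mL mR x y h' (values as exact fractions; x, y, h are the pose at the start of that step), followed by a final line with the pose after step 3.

0 32/17 160/13 1776/221 2304/221 1 -4 W
1 40/17 2 57/17 -6/17 0 -4 S
2 160/109 32/5 2544/545 2688/545 0 -5 W
3 80/41 80/53 5880/2173 -960/2173 -1 -5 S
final -1 -6 W

n=0: pose=(1,-4,W); sL=32/17, sR=160/13; mL=1776/221, mR=2304/221; mL+mR=240/13 → advance +1; mR−mL=528/221 → turn +1·90°
n=1: pose=(0,-4,S); sL=40/17, sR=2; mL=57/17, mR=-6/17; mL+mR=3 → advance +1; mR−mL=-63/17 → turn -1·90°
n=2: pose=(0,-5,W); sL=160/109, sR=32/5; mL=2544/545, mR=2688/545; mL+mR=48/5 → advance +1; mR−mL=144/545 → turn +1·90°
n=3: pose=(-1,-5,S); sL=80/41, sR=80/53; mL=5880/2173, mR=-960/2173; mL+mR=120/53 → advance +1; mR−mL=-6840/2173 → turn -1·90°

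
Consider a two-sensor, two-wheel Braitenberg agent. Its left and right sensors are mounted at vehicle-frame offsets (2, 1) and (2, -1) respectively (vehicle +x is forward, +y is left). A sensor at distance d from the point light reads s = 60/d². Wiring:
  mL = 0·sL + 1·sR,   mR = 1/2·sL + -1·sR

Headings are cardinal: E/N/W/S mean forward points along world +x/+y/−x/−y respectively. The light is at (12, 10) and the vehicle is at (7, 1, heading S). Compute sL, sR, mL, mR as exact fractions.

left sensor world pos  = (8, -1); dL² = 137
right sensor world pos = (6, -1); dR² = 157
sL = 60/137 = 60/137
sR = 60/157 = 60/157
mL = 0·sL + 1·sR = 60/157
mR = 1/2·sL + -1·sR = -3510/21509

60/137 60/157 60/157 -3510/21509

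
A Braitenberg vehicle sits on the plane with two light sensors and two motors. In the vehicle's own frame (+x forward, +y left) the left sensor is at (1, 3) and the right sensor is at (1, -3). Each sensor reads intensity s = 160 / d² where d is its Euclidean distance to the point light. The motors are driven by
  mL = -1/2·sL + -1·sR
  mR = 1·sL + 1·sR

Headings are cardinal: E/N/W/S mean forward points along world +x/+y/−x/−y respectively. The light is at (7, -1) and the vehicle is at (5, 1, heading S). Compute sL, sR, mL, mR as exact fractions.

80 80/13 -600/13 1120/13

left sensor world pos  = (8, 0); dL² = 2
right sensor world pos = (2, 0); dR² = 26
sL = 160/2 = 80
sR = 160/26 = 80/13
mL = -1/2·sL + -1·sR = -600/13
mR = 1·sL + 1·sR = 1120/13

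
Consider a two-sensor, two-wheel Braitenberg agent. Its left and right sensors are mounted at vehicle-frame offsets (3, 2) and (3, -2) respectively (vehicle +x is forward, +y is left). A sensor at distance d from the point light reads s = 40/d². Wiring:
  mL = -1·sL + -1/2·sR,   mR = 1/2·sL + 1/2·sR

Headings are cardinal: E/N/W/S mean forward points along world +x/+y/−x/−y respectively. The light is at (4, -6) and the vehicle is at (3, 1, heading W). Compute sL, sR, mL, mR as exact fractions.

left sensor world pos  = (0, -1); dL² = 41
right sensor world pos = (0, 3); dR² = 97
sL = 40/41 = 40/41
sR = 40/97 = 40/97
mL = -1·sL + -1/2·sR = -4700/3977
mR = 1/2·sL + 1/2·sR = 2760/3977

40/41 40/97 -4700/3977 2760/3977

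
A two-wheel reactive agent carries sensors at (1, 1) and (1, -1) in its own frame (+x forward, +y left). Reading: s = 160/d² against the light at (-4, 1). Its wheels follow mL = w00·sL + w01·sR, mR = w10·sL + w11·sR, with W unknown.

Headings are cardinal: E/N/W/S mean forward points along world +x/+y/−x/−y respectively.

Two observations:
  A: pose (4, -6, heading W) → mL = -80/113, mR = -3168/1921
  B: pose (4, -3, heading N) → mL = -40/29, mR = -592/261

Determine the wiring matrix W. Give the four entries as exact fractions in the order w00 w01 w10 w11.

-1/2 0 -1/2 -1/2

obs A: pose=(4,-6,W) → sL=160/113, sR=32/17, mL=-80/113, mR=-3168/1921
obs B: pose=(4,-3,N) → sL=80/29, sR=16/9, mL=-40/29, mR=-592/261
sensor matrix S = [[160/113, 32/17], [80/29, 16/9]]; det S = -1341440/501381
solve [mL_A; mL_B] = S·[w00; w01] and [mR_A; mR_B] = S·[w10; w11]:
  w00 = -1/2, w01 = 0, w10 = -1/2, w11 = -1/2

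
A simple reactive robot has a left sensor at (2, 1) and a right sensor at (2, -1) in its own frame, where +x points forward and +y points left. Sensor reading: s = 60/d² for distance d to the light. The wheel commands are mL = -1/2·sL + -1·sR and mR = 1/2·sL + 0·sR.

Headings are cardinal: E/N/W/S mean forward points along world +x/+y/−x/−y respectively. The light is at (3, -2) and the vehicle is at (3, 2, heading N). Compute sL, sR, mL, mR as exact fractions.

60/37 60/37 -90/37 30/37

left sensor world pos  = (2, 4); dL² = 37
right sensor world pos = (4, 4); dR² = 37
sL = 60/37 = 60/37
sR = 60/37 = 60/37
mL = -1/2·sL + -1·sR = -90/37
mR = 1/2·sL + 0·sR = 30/37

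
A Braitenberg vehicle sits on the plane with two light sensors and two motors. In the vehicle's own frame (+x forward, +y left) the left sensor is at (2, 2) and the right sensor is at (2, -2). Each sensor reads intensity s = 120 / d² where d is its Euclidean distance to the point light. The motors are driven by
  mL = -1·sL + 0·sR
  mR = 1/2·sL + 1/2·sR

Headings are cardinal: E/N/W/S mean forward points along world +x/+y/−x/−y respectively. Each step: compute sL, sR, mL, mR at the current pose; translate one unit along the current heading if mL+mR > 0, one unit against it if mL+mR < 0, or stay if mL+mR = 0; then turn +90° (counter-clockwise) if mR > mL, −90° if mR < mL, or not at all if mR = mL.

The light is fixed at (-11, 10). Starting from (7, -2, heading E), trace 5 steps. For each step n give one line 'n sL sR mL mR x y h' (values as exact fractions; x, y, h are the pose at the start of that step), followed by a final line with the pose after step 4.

n=0: pose=(7,-2,E); sL=6/25, sR=30/149; mL=-6/25, mR=822/3725; mL+mR=-72/3725 → advance -1; mR−mL=1716/3725 → turn +1·90°
n=1: pose=(6,-2,N); sL=24/65, sR=120/461; mL=-24/65, mR=9432/29965; mL+mR=-1632/29965 → advance -1; mR−mL=20496/29965 → turn +1·90°
n=2: pose=(6,-3,W); sL=4/15, sR=60/173; mL=-4/15, mR=796/2595; mL+mR=104/2595 → advance +1; mR−mL=496/865 → turn +1·90°
n=3: pose=(5,-3,S); sL=40/183, sR=120/421; mL=-40/183, mR=19400/77043; mL+mR=2560/77043 → advance +1; mR−mL=12080/25681 → turn +1·90°
n=4: pose=(5,-4,E); sL=10/39, sR=6/29; mL=-10/39, mR=262/1131; mL+mR=-28/1131 → advance -1; mR−mL=184/377 → turn +1·90°

0 6/25 30/149 -6/25 822/3725 7 -2 E
1 24/65 120/461 -24/65 9432/29965 6 -2 N
2 4/15 60/173 -4/15 796/2595 6 -3 W
3 40/183 120/421 -40/183 19400/77043 5 -3 S
4 10/39 6/29 -10/39 262/1131 5 -4 E
final 4 -4 N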